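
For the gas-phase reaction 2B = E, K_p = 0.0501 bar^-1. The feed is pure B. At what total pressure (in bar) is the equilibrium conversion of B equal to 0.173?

Basis: 1 mol B initially; let X = conversion of B. Extent ξ = 0.5X.
Mole table: n_B = 1 − X; n_E = 0.5X.
n_T = Σnᵢ = 1 − 0.5X.
K_p = p_E / (p_B^2) with p_i = (n_i/n_T)·P.
At X = 0.173: the mole-fraction product g(X) = Π y_i^ν_i = 0.1155. Since K_p = g(X)·P^{-1}, P = (g/K_p)^(1/1) = (0.1155/0.0501)^(1/1) = 2.31 bar.

P = 2.31 bar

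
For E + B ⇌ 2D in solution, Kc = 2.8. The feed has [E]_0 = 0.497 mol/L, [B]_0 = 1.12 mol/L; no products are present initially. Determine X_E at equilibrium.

Let X = conversion of E; extent ξ = 0.497·X mol/L.
Concentrations: [E] = 0.497 − 0.497X; [B] = 1.12 − 0.497X; [D] = 0.994X.
Kc = [D]^2 / ([E] [B]).
This equals 2.8 at X = 0.639 (the root in 0 < X < 1).

X = 0.639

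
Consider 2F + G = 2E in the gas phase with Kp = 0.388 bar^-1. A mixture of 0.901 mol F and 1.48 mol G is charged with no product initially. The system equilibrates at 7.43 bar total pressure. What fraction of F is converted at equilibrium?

Basis: 0.901 mol F initially; let X = conversion of F. Extent ξ = 0.451X.
Mole table: n_F = 0.901 − 0.901X; n_G = 1.48 − 0.451X; n_E = 0.901X.
n_T = Σnᵢ = 2.38 − 0.451X.
y_i = n_i/n_T, p_i = y_i·P. Kp = p_E^2 / (p_F^2 p_G).
Setting this equal to 0.388 bar^-1 and taking the physical root (0 < X < 1) gives X = 0.563.

X = 0.563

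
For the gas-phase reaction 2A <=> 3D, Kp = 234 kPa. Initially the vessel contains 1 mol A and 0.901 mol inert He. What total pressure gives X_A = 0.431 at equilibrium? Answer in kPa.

P = 593 kPa

Basis: 1 mol A initially; let X = conversion of A. Extent ξ = 0.5X.
At extent ξ: n_A = 1 − X; n_D = 1.5X; n_I = 0.901 (inert).
Total moles n_T = 1.9 + 0.5X.
Kp = p_D^3 / (p_A^2) with p_i = (n_i/n_T)·P.
At X = 0.431: the mole-fraction product g(X) = Π y_i^ν_i = 0.3943. Since Kp = g(X)·P^{1}, P = (Kp/g)^(1/1) = (234/0.3943)^(1/1) = 593 kPa.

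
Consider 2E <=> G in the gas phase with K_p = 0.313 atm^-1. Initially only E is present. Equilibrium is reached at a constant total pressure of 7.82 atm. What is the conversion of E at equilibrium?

Let X = conversion of E (basis 1 mol E); extent of reaction ξ = 0.5X.
Mole table: n_E = 1 − X; n_G = 0.5X.
Summing: n_T = 1 − 0.5X.
Mole fractions y_i = n_i/n_T; K_p = p_G / (p_E^2) with p_i = y_i·P.
Setting this equal to 0.313 atm^-1 and taking the physical root (0 < X < 1) gives X = 0.696.

X = 0.696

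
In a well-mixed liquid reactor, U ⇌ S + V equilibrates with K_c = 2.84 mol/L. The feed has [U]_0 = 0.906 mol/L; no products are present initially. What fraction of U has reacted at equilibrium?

Let X = conversion of U; extent ξ = 0.906·X mol/L.
Concentrations: [U] = 0.906 − 0.906X; [S] = 0.906X; [V] = 0.906X.
K_c = [S] [V] / ([U]).
Equating to 2.84 mol/L: the physical root is X = 0.797.

X = 0.797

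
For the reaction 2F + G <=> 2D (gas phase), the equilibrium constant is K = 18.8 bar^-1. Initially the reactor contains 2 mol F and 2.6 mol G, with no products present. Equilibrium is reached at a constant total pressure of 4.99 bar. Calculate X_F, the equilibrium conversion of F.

Basis: 2 mol F initially; let X = conversion of F. Extent ξ = X.
Mole table: n_F = 2 − 2X; n_G = 2.6 − X; n_D = 2X.
n_T = Σnᵢ = 4.6 − X.
Mole fractions y_i = n_i/n_T; K = p_D^2 / (p_F^2 p_G) with p_i = y_i·P.
This yields a degree-3 equation in X; solving on (0,1), X = 0.868.

X = 0.868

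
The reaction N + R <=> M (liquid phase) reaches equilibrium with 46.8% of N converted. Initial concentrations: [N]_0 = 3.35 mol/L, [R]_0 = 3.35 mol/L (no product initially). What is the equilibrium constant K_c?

Let X = conversion of N.
Concentrations: [N] = 3.35 − 3.35X; [R] = 3.35 − 3.35X; [M] = 3.35X.
At X = 0.468: [N] = 1.78, [R] = 1.78, [M] = 1.57.
K_c = [M] / ([N] [R]) = 0.494 L/mol.

K_c = 0.494 L/mol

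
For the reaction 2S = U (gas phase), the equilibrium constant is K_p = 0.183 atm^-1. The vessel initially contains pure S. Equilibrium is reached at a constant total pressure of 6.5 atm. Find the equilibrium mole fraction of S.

Basis: 1 mol S initially; let X = conversion of S. Extent ξ = 0.5X.
Species balance: n_S = 1 − X; n_U = 0.5X.
n_T = Σnᵢ = 1 − 0.5X.
y_i = n_i/n_T, p_i = y_i·P. K_p = p_U / (p_S^2).
Substituting and setting equal to 0.183 atm^-1 gives a polynomial in X; the root in (0,1) is X = 0.583.
Then n_S = 0.417, n_T = 0.708, so y_S = 0.588.

y_S = 0.588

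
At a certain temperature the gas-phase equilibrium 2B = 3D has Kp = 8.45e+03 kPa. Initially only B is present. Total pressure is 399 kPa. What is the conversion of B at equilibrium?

X = 0.771

Basis: 1 mol B initially; let X = conversion of B. Extent ξ = 0.5X.
Moles: n_B = 1 − X; n_D = 1.5X.
n_T = Σnᵢ = 1 + 0.5X.
With p_i = (n_i/n_T)P, Kp = p_D^3 / (p_B^2).
This yields a degree-3 equation in X; solving on (0,1), X = 0.771.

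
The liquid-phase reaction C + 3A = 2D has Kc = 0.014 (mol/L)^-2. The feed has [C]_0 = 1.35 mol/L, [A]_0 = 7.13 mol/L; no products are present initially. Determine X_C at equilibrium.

X = 0.456

Let X = conversion of C; extent ξ = 1.35·X mol/L.
Concentrations: [C] = 1.35 − 1.35X; [A] = 7.13 − 4.05X; [D] = 2.7X.
Kc = [D]^2 / ([C] [A]^3).
This equals 0.014 at X = 0.456 (the root in 0 < X < 1).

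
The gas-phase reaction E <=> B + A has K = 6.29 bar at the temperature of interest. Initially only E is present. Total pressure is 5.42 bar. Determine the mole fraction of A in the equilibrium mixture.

Let X = conversion of E (basis 1 mol E); extent of reaction ξ = X.
Species balance: n_E = 1 − X; n_B = X; n_A = X.
n_T = Σnᵢ = 1 + X.
With p_i = (n_i/n_T)P, K = p_B p_A / (p_E).
Setting this equal to 6.29 bar and taking the physical root (0 < X < 1) gives X = 0.733.
Then n_A = 0.733, n_T = 1.73, so y_A = 0.423.

y_A = 0.423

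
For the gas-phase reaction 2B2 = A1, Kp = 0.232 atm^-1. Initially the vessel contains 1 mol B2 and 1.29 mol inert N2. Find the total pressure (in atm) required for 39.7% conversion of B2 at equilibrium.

Take 1 mol B2 as basis and let X be its fractional conversion, so ξ = 0.5X.
Mole table: n_B2 = 1 − X; n_A1 = 0.5X; n_I = 1.29 (inert).
Summing: n_T = 2.29 − 0.5X.
Kp = p_A1 / (p_B2^2) with p_i = (n_i/n_T)·P.
At X = 0.397: the mole-fraction product g(X) = Π y_i^ν_i = 1.142. Since Kp = g(X)·P^{-1}, P = (g/Kp)^(1/1) = (1.142/0.232)^(1/1) = 4.92 atm.

P = 4.92 atm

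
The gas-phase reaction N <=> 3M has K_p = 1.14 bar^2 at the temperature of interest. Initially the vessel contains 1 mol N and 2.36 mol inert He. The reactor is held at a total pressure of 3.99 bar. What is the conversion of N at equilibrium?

X = 0.307

Take 1 mol N as basis and let X be its fractional conversion, so ξ = X.
Mole table: n_N = 1 − X; n_M = 3X; n_I = 2.36 (inert).
n_T = Σnᵢ = 3.36 + 2X.
With p_i = (n_i/n_T)P, K_p = p_M^3 / (p_N).
Setting this equal to 1.14 bar^2 and taking the physical root (0 < X < 1) gives X = 0.307.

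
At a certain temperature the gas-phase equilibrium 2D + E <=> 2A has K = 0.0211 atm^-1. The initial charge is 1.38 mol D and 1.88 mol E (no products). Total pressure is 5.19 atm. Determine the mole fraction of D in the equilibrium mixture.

y_D = 0.354

Take 1.38 mol D as basis and let X be its fractional conversion, so ξ = 0.69X.
Species balance: n_D = 1.38 − 1.38X; n_E = 1.88 − 0.69X; n_A = 1.38X.
Summing: n_T = 3.26 − 0.69X.
With p_i = (n_i/n_T)P, K = p_A^2 / (p_D^2 p_E).
Substituting and setting equal to 0.0211 atm^-1 gives a polynomial in X; the root in (0,1) is X = 0.198.
Then n_D = 1.11, n_T = 3.12, so y_D = 0.354.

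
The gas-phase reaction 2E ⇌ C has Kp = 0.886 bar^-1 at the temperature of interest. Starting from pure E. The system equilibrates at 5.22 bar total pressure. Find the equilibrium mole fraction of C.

Let X = conversion of E (basis 1 mol E); extent of reaction ξ = 0.5X.
At extent ξ: n_E = 1 − X; n_C = 0.5X.
n_T = Σnᵢ = 1 − 0.5X.
With p_i = (n_i/n_T)P, Kp = p_C / (p_E^2).
This yields a degree-2 equation in X; solving on (0,1), X = 0.774.
Then n_C = 0.387, n_T = 0.613, so y_C = 0.631.

y_C = 0.631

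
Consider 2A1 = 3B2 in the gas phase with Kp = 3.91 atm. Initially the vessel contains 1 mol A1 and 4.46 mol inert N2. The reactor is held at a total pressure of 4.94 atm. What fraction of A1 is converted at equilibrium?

Take 1 mol A1 as basis and let X be its fractional conversion, so ξ = 0.5X.
Moles: n_A1 = 1 − X; n_B2 = 1.5X; n_I = 4.46 (inert).
Total moles n_T = 5.46 + 0.5X.
Mole fractions y_i = n_i/n_T; Kp = p_B2^3 / (p_A1^2) with p_i = y_i·P.
This yields a degree-3 equation in X; solving on (0,1), X = 0.600.

X = 0.600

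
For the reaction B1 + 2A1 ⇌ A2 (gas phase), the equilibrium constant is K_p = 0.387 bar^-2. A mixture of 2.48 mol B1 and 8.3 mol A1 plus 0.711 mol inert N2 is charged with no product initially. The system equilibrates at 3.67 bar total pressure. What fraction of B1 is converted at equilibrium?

X = 0.661

Let X = conversion of B1 (basis 2.48 mol B1); extent of reaction ξ = 2.48X.
Moles: n_B1 = 2.48 − 2.48X; n_A1 = 8.3 − 4.96X; n_A2 = 2.48X; n_I = 0.711 (inert).
Summing: n_T = 11.5 − 4.96X.
With p_i = (n_i/n_T)P, K_p = p_A2 / (p_B1 p_A1^2).
Substituting and setting equal to 0.387 bar^-2 gives a polynomial in X; the root in (0,1) is X = 0.661.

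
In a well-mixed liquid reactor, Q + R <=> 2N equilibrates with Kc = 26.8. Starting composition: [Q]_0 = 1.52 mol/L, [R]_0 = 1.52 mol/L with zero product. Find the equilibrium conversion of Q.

X = 0.721

Let X = conversion of Q; extent ξ = 1.52·X mol/L.
Concentrations: [Q] = 1.52 − 1.52X; [R] = 1.52 − 1.52X; [N] = 3.04X.
Kc = [N]^2 / ([Q] [R]).
Setting equal to 26.8 and solving for X on (0,1) gives X = 0.721.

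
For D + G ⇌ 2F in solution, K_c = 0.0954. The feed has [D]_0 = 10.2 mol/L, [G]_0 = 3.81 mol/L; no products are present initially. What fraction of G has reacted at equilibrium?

X = 0.215

Let X = conversion of G; extent ξ = 3.81·X mol/L.
Concentrations: [D] = 10.2 − 3.81X; [G] = 3.81 − 3.81X; [F] = 7.62X.
K_c = [F]^2 / ([D] [G]).
This equals 0.0954 at X = 0.215 (the root in 0 < X < 1).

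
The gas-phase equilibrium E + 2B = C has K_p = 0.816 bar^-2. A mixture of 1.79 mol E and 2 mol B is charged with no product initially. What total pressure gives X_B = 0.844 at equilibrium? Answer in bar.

Take 2 mol B as basis and let X be its fractional conversion, so ξ = X.
Mole table: n_E = 1.79 − X; n_B = 2 − 2X; n_C = X.
n_T = Σnᵢ = 3.79 − 2X.
K_p = p_C / (p_E p_B^2) with p_i = (n_i/n_T)·P.
At X = 0.844: the mole-fraction product g(X) = Π y_i^ν_i = 40.5. Since K_p = g(X)·P^{-2}, P = (g/K_p)^(1/2) = (40.5/0.816)^(1/2) = 7.04 bar.

P = 7.04 bar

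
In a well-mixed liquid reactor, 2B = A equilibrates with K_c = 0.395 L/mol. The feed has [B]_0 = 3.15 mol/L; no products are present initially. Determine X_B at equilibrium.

Let X = conversion of B; extent ξ = 3.15X/2 mol/L.
Concentrations: [B] = 3.15 − 3.15X; [A] = 1.57X.
K_c = [A] / ([B]^2).
Solving K_c = 0.395 for X ∈ (0,1): X = 0.536.

X = 0.536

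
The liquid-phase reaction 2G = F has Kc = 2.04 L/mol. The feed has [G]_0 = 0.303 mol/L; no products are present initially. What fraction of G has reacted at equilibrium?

X = 0.418

Let X = conversion of G; extent ξ = 0.303X/2 mol/L.
Concentrations: [G] = 0.303 − 0.303X; [F] = 0.151X.
Kc = [F] / ([G]^2).
Setting equal to 2.04 and solving for X on (0,1) gives X = 0.418.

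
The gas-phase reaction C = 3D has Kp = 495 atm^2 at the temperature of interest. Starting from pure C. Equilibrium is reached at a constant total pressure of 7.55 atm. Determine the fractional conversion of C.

Take 1 mol C as basis and let X be its fractional conversion, so ξ = X.
Mole table: n_C = 1 − X; n_D = 3X.
n_T = Σnᵢ = 1 + 2X.
y_i = n_i/n_T, p_i = y_i·P. Kp = p_D^3 / (p_C).
This yields a degree-3 equation in X; solving on (0,1), X = 0.777.

X = 0.777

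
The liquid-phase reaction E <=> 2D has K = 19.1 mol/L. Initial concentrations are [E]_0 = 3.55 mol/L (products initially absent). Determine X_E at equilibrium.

Let X = conversion of E; extent ξ = 3.55·X mol/L.
Concentrations: [E] = 3.55 − 3.55X; [D] = 7.1X.
K = [D]^2 / ([E]).
This equals 19.1 at X = 0.668 (the root in 0 < X < 1).

X = 0.668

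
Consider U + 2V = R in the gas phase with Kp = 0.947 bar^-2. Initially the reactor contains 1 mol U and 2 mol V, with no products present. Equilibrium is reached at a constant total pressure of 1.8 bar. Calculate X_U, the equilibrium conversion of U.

Basis: 1 mol U initially; let X = conversion of U. Extent ξ = X.
Mole table: n_U = 1 − X; n_V = 2 − 2X; n_R = X.
Total moles n_T = 3 − 2X.
Mole fractions y_i = n_i/n_T; Kp = p_R / (p_U p_V^2) with p_i = y_i·P.
Setting this equal to 0.947 bar^-2 and taking the physical root (0 < X < 1) gives X = 0.455.

X = 0.455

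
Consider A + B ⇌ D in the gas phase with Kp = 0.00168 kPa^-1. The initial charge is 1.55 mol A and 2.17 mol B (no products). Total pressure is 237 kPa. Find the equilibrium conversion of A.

Let X = conversion of A (basis 1.55 mol A); extent of reaction ξ = 1.55X.
Species balance: n_A = 1.55 − 1.55X; n_B = 2.17 − 1.55X; n_D = 1.55X.
Total moles n_T = 3.72 − 1.55X.
y_i = n_i/n_T, p_i = y_i·P. Kp = p_D / (p_A p_B).
Substituting and setting equal to 0.00168 kPa^-1 gives a polynomial in X; the root in (0,1) is X = 0.180.

X = 0.180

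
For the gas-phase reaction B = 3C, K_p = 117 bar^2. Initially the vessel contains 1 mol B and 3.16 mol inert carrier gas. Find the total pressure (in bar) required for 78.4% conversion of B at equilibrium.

P = 7.98 bar

Take 1 mol B as basis and let X be its fractional conversion, so ξ = X.
At extent ξ: n_B = 1 − X; n_C = 3X; n_I = 3.16 (inert).
Total moles n_T = 4.16 + 2X.
K_p = p_C^3 / (p_B) with p_i = (n_i/n_T)·P.
At X = 0.784: the mole-fraction product g(X) = Π y_i^ν_i = 1.836. Since K_p = g(X)·P^{2}, P = (K_p/g)^(1/2) = (117/1.836)^(1/2) = 7.98 bar.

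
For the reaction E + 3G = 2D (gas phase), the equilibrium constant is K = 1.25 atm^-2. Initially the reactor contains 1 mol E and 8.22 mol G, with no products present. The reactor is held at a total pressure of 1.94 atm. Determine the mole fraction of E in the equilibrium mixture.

Basis: 1 mol E initially; let X = conversion of E. Extent ξ = X.
Moles: n_E = 1 − X; n_G = 8.22 − 3X; n_D = 2X.
Summing: n_T = 9.22 − 2X.
y_i = n_i/n_T, p_i = y_i·P. K = p_D^2 / (p_E p_G^3).
Substituting and setting equal to 1.25 atm^-2 gives a polynomial in X; the root in (0,1) is X = 0.825.
Then n_E = 0.175, n_T = 7.57, so y_E = 0.023.

y_E = 0.023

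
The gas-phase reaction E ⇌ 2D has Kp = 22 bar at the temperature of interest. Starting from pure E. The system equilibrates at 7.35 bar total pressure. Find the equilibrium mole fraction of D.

Let X = conversion of E (basis 1 mol E); extent of reaction ξ = X.
At extent ξ: n_E = 1 − X; n_D = 2X.
Total moles n_T = 1 + X.
y_i = n_i/n_T, p_i = y_i·P. Kp = p_D^2 / (p_E).
This yields a degree-2 equation in X; solving on (0,1), X = 0.654.
Then n_D = 1.31, n_T = 1.65, so y_D = 0.791.

y_D = 0.791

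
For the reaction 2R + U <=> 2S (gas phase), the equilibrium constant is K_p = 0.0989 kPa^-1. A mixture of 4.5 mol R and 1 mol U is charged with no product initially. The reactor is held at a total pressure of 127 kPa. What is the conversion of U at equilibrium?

X = 0.859

Basis: 1 mol U initially; let X = conversion of U. Extent ξ = X.
At extent ξ: n_R = 4.5 − 2X; n_U = 1 − X; n_S = 2X.
n_T = Σnᵢ = 5.5 − X.
y_i = n_i/n_T, p_i = y_i·P. K_p = p_S^2 / (p_R^2 p_U).
Substituting and setting equal to 0.0989 kPa^-1 gives a polynomial in X; the root in (0,1) is X = 0.859.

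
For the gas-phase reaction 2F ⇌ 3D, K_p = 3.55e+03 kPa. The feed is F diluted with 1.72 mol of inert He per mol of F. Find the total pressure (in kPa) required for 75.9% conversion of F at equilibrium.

P = 433 kPa

Basis: 1 mol F initially; let X = conversion of F. Extent ξ = 0.5X.
Species balance: n_F = 1 − X; n_D = 1.5X; n_I = 1.72 (inert).
n_T = Σnᵢ = 2.72 + 0.5X.
K_p = p_D^3 / (p_F^2) with p_i = (n_i/n_T)·P.
At X = 0.759: the mole-fraction product g(X) = Π y_i^ν_i = 8.197. Since K_p = g(X)·P^{1}, P = (K_p/g)^(1/1) = (3.55e+03/8.197)^(1/1) = 433 kPa.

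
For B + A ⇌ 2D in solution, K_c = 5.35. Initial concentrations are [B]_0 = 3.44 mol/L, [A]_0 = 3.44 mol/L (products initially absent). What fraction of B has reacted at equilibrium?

X = 0.536

Let X = conversion of B; extent ξ = 3.44·X mol/L.
Concentrations: [B] = 3.44 − 3.44X; [A] = 3.44 − 3.44X; [D] = 6.88X.
K_c = [D]^2 / ([B] [A]).
Equating to 5.35: the physical root is X = 0.536.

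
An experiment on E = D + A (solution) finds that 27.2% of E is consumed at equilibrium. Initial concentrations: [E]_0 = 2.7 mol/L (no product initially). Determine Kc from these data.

Kc = 0.274 mol/L

Let X = conversion of E.
Concentrations: [E] = 2.7 − 2.7X; [D] = 2.7X; [A] = 2.7X.
At X = 0.272: [E] = 1.97, [D] = 0.734, [A] = 0.734.
Kc = [D] [A] / ([E]) = 0.274 mol/L.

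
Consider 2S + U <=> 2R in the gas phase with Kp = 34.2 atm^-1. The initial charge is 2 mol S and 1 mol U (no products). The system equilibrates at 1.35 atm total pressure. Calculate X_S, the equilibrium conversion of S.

Basis: 2 mol S initially; let X = conversion of S. Extent ξ = X.
Species balance: n_S = 2 − 2X; n_U = 1 − X; n_R = 2X.
Summing: n_T = 3 − X.
y_i = n_i/n_T, p_i = y_i·P. Kp = p_R^2 / (p_S^2 p_U).
Equating to 34.2 atm^-1 and solving on 0 < X < 1: X = 0.708.

X = 0.708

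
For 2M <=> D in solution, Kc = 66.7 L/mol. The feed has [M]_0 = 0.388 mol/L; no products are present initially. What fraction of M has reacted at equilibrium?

X = 0.870

Let X = conversion of M; extent ξ = 0.388X/2 mol/L.
Concentrations: [M] = 0.388 − 0.388X; [D] = 0.194X.
Kc = [D] / ([M]^2).
Setting equal to 66.7 and solving for X on (0,1) gives X = 0.870.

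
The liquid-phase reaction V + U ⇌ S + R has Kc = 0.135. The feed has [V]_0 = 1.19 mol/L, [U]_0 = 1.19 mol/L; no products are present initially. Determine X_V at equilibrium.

X = 0.269

Let X = conversion of V; extent ξ = 1.19·X mol/L.
Concentrations: [V] = 1.19 − 1.19X; [U] = 1.19 − 1.19X; [S] = 1.19X; [R] = 1.19X.
Kc = [S] [R] / ([V] [U]).
This equals 0.135 at X = 0.269 (the root in 0 < X < 1).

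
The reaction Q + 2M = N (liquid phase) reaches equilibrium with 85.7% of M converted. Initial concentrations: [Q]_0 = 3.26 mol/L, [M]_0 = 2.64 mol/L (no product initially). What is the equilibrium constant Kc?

Kc = 3.73 (mol/L)^-2

Let X = conversion of M.
Concentrations: [Q] = 3.26 − 1.32X; [M] = 2.64 − 2.64X; [N] = 1.32X.
At X = 0.857: [Q] = 2.13, [M] = 0.378, [N] = 1.13.
Kc = [N] / ([Q] [M]^2) = 3.73 (mol/L)^-2.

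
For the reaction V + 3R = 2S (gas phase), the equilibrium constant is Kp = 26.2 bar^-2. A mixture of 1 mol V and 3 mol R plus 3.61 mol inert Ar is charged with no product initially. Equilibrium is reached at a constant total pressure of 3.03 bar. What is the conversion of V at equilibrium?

X = 0.676

Take 1 mol V as basis and let X be its fractional conversion, so ξ = X.
Mole table: n_V = 1 − X; n_R = 3 − 3X; n_S = 2X; n_I = 3.61 (inert).
n_T = Σnᵢ = 7.61 − 2X.
With p_i = (n_i/n_T)P, Kp = p_S^2 / (p_V p_R^3).
This yields a degree-4 equation in X; solving on (0,1), X = 0.676.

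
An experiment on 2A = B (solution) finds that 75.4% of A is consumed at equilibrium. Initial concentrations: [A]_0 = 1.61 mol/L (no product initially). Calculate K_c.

Let X = conversion of A.
Concentrations: [A] = 1.61 − 1.61X; [B] = 0.805X.
At X = 0.754: [A] = 0.396, [B] = 0.607.
K_c = [B] / ([A]^2) = 3.87 L/mol.

K_c = 3.87 L/mol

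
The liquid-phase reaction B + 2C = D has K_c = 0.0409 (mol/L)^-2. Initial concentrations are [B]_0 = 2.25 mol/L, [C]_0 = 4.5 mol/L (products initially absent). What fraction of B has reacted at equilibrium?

Let X = conversion of B; extent ξ = 2.25·X mol/L.
Concentrations: [B] = 2.25 − 2.25X; [C] = 4.5 − 4.5X; [D] = 2.25X.
K_c = [D] / ([B] [C]^2).
Equating to 0.0409 (mol/L)^-2: the physical root is X = 0.293.

X = 0.293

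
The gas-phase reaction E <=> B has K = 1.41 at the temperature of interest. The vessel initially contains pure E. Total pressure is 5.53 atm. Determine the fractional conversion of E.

X = 0.585

Take 1 mol E as basis and let X be its fractional conversion, so ξ = X.
Moles: n_E = 1 − X; n_B = X.
n_T stays at 1 (no change in mole number).
With p_i = (n_i/n_T)P, K = p_B / (p_E).
Equating to 1.41 and solving on 0 < X < 1: X = 0.585.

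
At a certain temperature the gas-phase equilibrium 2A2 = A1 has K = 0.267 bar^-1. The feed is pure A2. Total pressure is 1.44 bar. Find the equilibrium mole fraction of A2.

y_A2 = 0.771

Take 1 mol A2 as basis and let X be its fractional conversion, so ξ = 0.5X.
Mole table: n_A2 = 1 − X; n_A1 = 0.5X.
n_T = Σnᵢ = 1 − 0.5X.
y_i = n_i/n_T, p_i = y_i·P. K = p_A1 / (p_A2^2).
Setting this equal to 0.267 bar^-1 and taking the physical root (0 < X < 1) gives X = 0.372.
Then n_A2 = 0.628, n_T = 0.814, so y_A2 = 0.771.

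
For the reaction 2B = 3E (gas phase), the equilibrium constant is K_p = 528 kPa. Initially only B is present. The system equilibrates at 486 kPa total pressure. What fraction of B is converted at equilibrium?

X = 0.477

Let X = conversion of B (basis 1 mol B); extent of reaction ξ = 0.5X.
Species balance: n_B = 1 − X; n_E = 1.5X.
n_T = Σnᵢ = 1 + 0.5X.
y_i = n_i/n_T, p_i = y_i·P. K_p = p_E^3 / (p_B^2).
Substituting and setting equal to 528 kPa gives a polynomial in X; the root in (0,1) is X = 0.477.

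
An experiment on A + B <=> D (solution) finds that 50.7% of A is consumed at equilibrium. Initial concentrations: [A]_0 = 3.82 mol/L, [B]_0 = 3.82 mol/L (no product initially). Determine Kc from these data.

Kc = 0.546 L/mol

Let X = conversion of A.
Concentrations: [A] = 3.82 − 3.82X; [B] = 3.82 − 3.82X; [D] = 3.82X.
At X = 0.507: [A] = 1.88, [B] = 1.88, [D] = 1.94.
Kc = [D] / ([A] [B]) = 0.546 L/mol.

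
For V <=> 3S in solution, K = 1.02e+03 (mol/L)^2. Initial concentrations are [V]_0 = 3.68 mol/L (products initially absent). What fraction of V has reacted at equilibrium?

X = 0.810

Let X = conversion of V; extent ξ = 3.68·X mol/L.
Concentrations: [V] = 3.68 − 3.68X; [S] = 11X.
K = [S]^3 / ([V]).
Equating to 1.02e+03 (mol/L)^2: the physical root is X = 0.810.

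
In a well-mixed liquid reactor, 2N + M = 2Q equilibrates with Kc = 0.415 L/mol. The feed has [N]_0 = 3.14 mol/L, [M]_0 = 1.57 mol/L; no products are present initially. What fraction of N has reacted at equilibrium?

Let X = conversion of N; extent ξ = 3.14X/2 mol/L.
Concentrations: [N] = 3.14 − 3.14X; [M] = 1.57 − 1.57X; [Q] = 3.14X.
Kc = [Q]^2 / ([N]^2 [M]).
Equating to 0.415 L/mol: the physical root is X = 0.387.

X = 0.387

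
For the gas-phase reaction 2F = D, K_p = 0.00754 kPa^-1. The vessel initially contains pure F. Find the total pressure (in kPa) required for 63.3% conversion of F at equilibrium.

P = 213 kPa

Take 1 mol F as basis and let X be its fractional conversion, so ξ = 0.5X.
At extent ξ: n_F = 1 − X; n_D = 0.5X.
Total moles n_T = 1 − 0.5X.
K_p = p_D / (p_F^2) with p_i = (n_i/n_T)·P.
At X = 0.633: the mole-fraction product g(X) = Π y_i^ν_i = 1.606. Since K_p = g(X)·P^{-1}, P = (g/K_p)^(1/1) = (1.606/0.00754)^(1/1) = 213 kPa.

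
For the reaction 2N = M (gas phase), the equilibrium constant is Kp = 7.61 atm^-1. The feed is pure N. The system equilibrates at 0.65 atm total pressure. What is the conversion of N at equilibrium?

X = 0.781

Take 1 mol N as basis and let X be its fractional conversion, so ξ = 0.5X.
At extent ξ: n_N = 1 − X; n_M = 0.5X.
Total moles n_T = 1 − 0.5X.
y_i = n_i/n_T, p_i = y_i·P. Kp = p_M / (p_N^2).
Setting this equal to 7.61 atm^-1 and taking the physical root (0 < X < 1) gives X = 0.781.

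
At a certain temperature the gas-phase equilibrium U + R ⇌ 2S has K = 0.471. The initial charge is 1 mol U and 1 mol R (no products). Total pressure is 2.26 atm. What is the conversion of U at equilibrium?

X = 0.255

Let X = conversion of U (basis 1 mol U); extent of reaction ξ = X.
Moles: n_U = 1 − X; n_R = 1 − X; n_S = 2X.
Since Δν = 0, n_T = 2 throughout.
Mole fractions y_i = n_i/n_T; K = p_S^2 / (p_U p_R) with p_i = y_i·P.
Setting this equal to 0.471 and taking the physical root (0 < X < 1) gives X = 0.255.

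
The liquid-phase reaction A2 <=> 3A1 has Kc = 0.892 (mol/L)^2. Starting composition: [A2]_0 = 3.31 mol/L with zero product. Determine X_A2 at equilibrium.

Let X = conversion of A2; extent ξ = 3.31·X mol/L.
Concentrations: [A2] = 3.31 − 3.31X; [A1] = 9.93X.
Kc = [A1]^3 / ([A2]).
Solving Kc = 0.892 for X ∈ (0,1): X = 0.138.

X = 0.138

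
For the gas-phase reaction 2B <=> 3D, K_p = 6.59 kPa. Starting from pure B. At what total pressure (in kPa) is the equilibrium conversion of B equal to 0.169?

P = 303 kPa

Let X = conversion of B (basis 1 mol B); extent of reaction ξ = 0.5X.
At extent ξ: n_B = 1 − X; n_D = 1.5X.
Total moles n_T = 1 + 0.5X.
K_p = p_D^3 / (p_B^2) with p_i = (n_i/n_T)·P.
At X = 0.169: the mole-fraction product g(X) = Π y_i^ν_i = 0.02175. Since K_p = g(X)·P^{1}, P = (K_p/g)^(1/1) = (6.59/0.02175)^(1/1) = 303 kPa.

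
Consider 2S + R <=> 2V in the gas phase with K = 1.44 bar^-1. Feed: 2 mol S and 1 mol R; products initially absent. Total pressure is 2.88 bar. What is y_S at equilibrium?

Basis: 2 mol S initially; let X = conversion of S. Extent ξ = X.
At extent ξ: n_S = 2 − 2X; n_R = 1 − X; n_V = 2X.
n_T = Σnᵢ = 3 − X.
With p_i = (n_i/n_T)P, K = p_V^2 / (p_S^2 p_R).
Equating to 1.44 bar^-1 and solving on 0 < X < 1: X = 0.480.
Then n_S = 1.04, n_T = 2.52, so y_S = 0.412.

y_S = 0.412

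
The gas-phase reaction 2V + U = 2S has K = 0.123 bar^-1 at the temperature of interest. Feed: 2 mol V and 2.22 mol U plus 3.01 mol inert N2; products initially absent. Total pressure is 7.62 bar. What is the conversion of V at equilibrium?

Take 2 mol V as basis and let X be its fractional conversion, so ξ = X.
Moles: n_V = 2 − 2X; n_U = 2.22 − X; n_S = 2X; n_I = 3.01 (inert).
Total moles n_T = 7.23 − X.
Mole fractions y_i = n_i/n_T; K = p_S^2 / (p_V^2 p_U) with p_i = y_i·P.
Setting this equal to 0.123 bar^-1 and taking the physical root (0 < X < 1) gives X = 0.336.

X = 0.336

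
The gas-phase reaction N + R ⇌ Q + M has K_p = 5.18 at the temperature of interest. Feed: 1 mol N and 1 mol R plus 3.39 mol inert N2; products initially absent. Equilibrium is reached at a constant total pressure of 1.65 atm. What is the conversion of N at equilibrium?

X = 0.695

Let X = conversion of N (basis 1 mol N); extent of reaction ξ = X.
Mole table: n_N = 1 − X; n_R = 1 − X; n_Q = X; n_M = X; n_I = 3.39 (inert).
n_T stays at 5.39 (no change in mole number).
y_i = n_i/n_T, p_i = y_i·P. K_p = p_Q p_M / (p_N p_R).
Substituting and setting equal to 5.18 gives a polynomial in X; the root in (0,1) is X = 0.695.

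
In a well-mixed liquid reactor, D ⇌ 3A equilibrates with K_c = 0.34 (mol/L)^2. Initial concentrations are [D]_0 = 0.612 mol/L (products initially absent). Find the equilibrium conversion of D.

Let X = conversion of D; extent ξ = 0.612·X mol/L.
Concentrations: [D] = 0.612 − 0.612X; [A] = 1.84X.
K_c = [A]^3 / ([D]).
Equating to 0.34 (mol/L)^2: the physical root is X = 0.288.

X = 0.288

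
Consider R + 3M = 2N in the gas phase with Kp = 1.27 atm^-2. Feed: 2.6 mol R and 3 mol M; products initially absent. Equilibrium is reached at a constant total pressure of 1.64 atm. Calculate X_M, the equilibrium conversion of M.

X = 0.514

Let X = conversion of M (basis 3 mol M); extent of reaction ξ = X.
Mole table: n_R = 2.6 − X; n_M = 3 − 3X; n_N = 2X.
Summing: n_T = 5.6 − 2X.
With p_i = (n_i/n_T)P, Kp = p_N^2 / (p_R p_M^3).
Setting this equal to 1.27 atm^-2 and taking the physical root (0 < X < 1) gives X = 0.514.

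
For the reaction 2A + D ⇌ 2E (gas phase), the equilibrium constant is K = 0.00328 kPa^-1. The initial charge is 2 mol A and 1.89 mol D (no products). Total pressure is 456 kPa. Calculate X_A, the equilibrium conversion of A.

X = 0.442

Take 2 mol A as basis and let X be its fractional conversion, so ξ = X.
Mole table: n_A = 2 − 2X; n_D = 1.89 − X; n_E = 2X.
Summing: n_T = 3.89 − X.
y_i = n_i/n_T, p_i = y_i·P. K = p_E^2 / (p_A^2 p_D).
This yields a degree-3 equation in X; solving on (0,1), X = 0.442.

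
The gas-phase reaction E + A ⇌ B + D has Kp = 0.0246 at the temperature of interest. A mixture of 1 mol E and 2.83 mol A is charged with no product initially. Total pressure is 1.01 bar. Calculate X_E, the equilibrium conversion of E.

Basis: 1 mol E initially; let X = conversion of E. Extent ξ = X.
Moles: n_E = 1 − X; n_A = 2.83 − X; n_B = X; n_D = X.
Since Δν = 0, n_T = 3.83 throughout.
Mole fractions y_i = n_i/n_T; Kp = p_B p_D / (p_E p_A) with p_i = y_i·P.
This yields a degree-2 equation in X; solving on (0,1), X = 0.223.

X = 0.223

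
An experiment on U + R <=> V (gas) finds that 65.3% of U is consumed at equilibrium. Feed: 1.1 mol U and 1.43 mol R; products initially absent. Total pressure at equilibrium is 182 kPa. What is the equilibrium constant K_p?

Let X = conversion of U (basis 1.1 mol U); extent of reaction ξ = 1.1X.
Mole table: n_U = 1.1 − 1.1X; n_R = 1.43 − 1.1X; n_V = 1.1X.
Total moles n_T = 2.53 − 1.1X.
At X = 0.653: n_U = 0.382, n_R = 0.712, n_V = 0.718, n_T = 1.81.
p_i = (n_i/n_T)·P. K_p = p_V / (p_U p_R) = 0.0263 kPa^-1.

K_p = 0.0263 kPa^-1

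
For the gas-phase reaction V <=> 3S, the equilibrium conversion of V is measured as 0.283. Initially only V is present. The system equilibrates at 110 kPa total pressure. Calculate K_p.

Take 1 mol V as basis and let X be its fractional conversion, so ξ = X.
Species balance: n_V = 1 − X; n_S = 3X.
Summing: n_T = 1 + 2X.
At X = 0.283: n_V = 0.717, n_S = 0.849, n_T = 1.57.
p_i = (n_i/n_T)·P. K_p = p_S^3 / (p_V) = 4.21e+03 kPa^2.

K_p = 4.21e+03 kPa^2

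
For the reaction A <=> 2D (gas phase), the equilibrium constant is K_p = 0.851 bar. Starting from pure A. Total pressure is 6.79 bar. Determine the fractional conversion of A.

Take 1 mol A as basis and let X be its fractional conversion, so ξ = X.
Mole table: n_A = 1 − X; n_D = 2X.
Summing: n_T = 1 + X.
With p_i = (n_i/n_T)P, K_p = p_D^2 / (p_A).
Equating to 0.851 bar and solving on 0 < X < 1: X = 0.174.

X = 0.174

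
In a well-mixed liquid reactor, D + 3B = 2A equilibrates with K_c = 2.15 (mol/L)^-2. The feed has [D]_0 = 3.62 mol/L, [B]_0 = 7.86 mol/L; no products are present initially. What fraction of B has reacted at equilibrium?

Let X = conversion of B; extent ξ = 7.86X/3 mol/L.
Concentrations: [D] = 3.62 − 2.62X; [B] = 7.86 − 7.86X; [A] = 5.24X.
K_c = [A]^2 / ([D] [B]^3).
Equating to 2.15 (mol/L)^-2: the physical root is X = 0.783.

X = 0.783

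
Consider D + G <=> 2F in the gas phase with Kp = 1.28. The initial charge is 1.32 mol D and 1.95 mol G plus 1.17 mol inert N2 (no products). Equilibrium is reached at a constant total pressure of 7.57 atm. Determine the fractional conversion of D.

X = 0.434

Take 1.32 mol D as basis and let X be its fractional conversion, so ξ = 1.32X.
Mole table: n_D = 1.32 − 1.32X; n_G = 1.95 − 1.32X; n_F = 2.64X; n_I = 1.17 (inert).
Total moles n_T = 4.44 (Δν = 0, constant).
y_i = n_i/n_T, p_i = y_i·P. Kp = p_F^2 / (p_D p_G).
This yields a degree-2 equation in X; solving on (0,1), X = 0.434.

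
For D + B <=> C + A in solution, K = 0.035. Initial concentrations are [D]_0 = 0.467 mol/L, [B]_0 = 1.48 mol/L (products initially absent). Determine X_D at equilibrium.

Let X = conversion of D; extent ξ = 0.467·X mol/L.
Concentrations: [D] = 0.467 − 0.467X; [B] = 1.48 − 0.467X; [C] = 0.467X; [A] = 0.467X.
K = [C] [A] / ([D] [B]).
Setting equal to 0.035 and solving for X on (0,1) gives X = 0.272.

X = 0.272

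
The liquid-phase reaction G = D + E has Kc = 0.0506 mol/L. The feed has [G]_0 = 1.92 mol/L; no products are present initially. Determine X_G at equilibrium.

Let X = conversion of G; extent ξ = 1.92·X mol/L.
Concentrations: [G] = 1.92 − 1.92X; [D] = 1.92X; [E] = 1.92X.
Kc = [D] [E] / ([G]).
Equating to 0.0506 mol/L: the physical root is X = 0.150.

X = 0.150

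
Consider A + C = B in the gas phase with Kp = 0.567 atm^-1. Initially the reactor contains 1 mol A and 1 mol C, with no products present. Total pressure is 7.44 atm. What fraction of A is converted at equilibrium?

Basis: 1 mol A initially; let X = conversion of A. Extent ξ = X.
Species balance: n_A = 1 − X; n_C = 1 − X; n_B = X.
Summing: n_T = 2 − X.
y_i = n_i/n_T, p_i = y_i·P. Kp = p_B / (p_A p_C).
Substituting and setting equal to 0.567 atm^-1 gives a polynomial in X; the root in (0,1) is X = 0.562.

X = 0.562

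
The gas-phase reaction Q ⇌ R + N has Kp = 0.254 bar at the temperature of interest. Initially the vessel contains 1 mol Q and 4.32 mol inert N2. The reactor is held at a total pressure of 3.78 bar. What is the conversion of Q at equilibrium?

Basis: 1 mol Q initially; let X = conversion of Q. Extent ξ = X.
Mole table: n_Q = 1 − X; n_R = X; n_N = X; n_I = 4.32 (inert).
Summing: n_T = 5.32 + X.
Mole fractions y_i = n_i/n_T; Kp = p_R p_N / (p_Q) with p_i = y_i·P.
Equating to 0.254 bar and solving on 0 < X < 1: X = 0.459.

X = 0.459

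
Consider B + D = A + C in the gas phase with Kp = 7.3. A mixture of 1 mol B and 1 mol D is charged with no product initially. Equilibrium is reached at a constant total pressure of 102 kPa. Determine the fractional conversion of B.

X = 0.730

Take 1 mol B as basis and let X be its fractional conversion, so ξ = X.
Species balance: n_B = 1 − X; n_D = 1 − X; n_A = X; n_C = X.
Since Δν = 0, n_T = 2 throughout.
Mole fractions y_i = n_i/n_T; Kp = p_A p_C / (p_B p_D) with p_i = y_i·P.
This yields a degree-2 equation in X; solving on (0,1), X = 0.730.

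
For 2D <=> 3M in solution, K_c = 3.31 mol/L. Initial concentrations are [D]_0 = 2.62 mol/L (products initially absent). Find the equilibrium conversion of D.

Let X = conversion of D; extent ξ = 2.62X/2 mol/L.
Concentrations: [D] = 2.62 − 2.62X; [M] = 3.93X.
K_c = [M]^3 / ([D]^2).
This equals 3.31 at X = 0.471 (the root in 0 < X < 1).

X = 0.471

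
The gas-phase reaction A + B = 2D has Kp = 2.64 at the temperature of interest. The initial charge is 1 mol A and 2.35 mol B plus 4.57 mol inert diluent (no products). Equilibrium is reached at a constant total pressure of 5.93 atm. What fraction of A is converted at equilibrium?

X = 0.639

Take 1 mol A as basis and let X be its fractional conversion, so ξ = X.
Moles: n_A = 1 − X; n_B = 2.35 − X; n_D = 2X; n_I = 4.57 (inert).
n_T stays at 7.92 (no change in mole number).
Mole fractions y_i = n_i/n_T; Kp = p_D^2 / (p_A p_B) with p_i = y_i·P.
Equating to 2.64 and solving on 0 < X < 1: X = 0.639.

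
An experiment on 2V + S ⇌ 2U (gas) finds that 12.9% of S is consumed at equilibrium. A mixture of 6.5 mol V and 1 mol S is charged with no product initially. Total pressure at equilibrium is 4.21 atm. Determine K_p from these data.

Take 1 mol S as basis and let X be its fractional conversion, so ξ = X.
Mole table: n_V = 6.5 − 2X; n_S = 1 − X; n_U = 2X.
Summing: n_T = 7.5 − X.
At X = 0.129: n_V = 6.24, n_S = 0.871, n_U = 0.258, n_T = 7.37.
p_i = (n_i/n_T)·P. K_p = p_U^2 / (p_V^2 p_S) = 0.00343 atm^-1.

K_p = 0.00343 atm^-1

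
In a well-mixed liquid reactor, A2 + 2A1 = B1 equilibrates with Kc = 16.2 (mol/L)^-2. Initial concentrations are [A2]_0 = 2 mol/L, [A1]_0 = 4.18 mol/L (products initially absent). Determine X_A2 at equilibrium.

X = 0.878

Let X = conversion of A2; extent ξ = 2·X mol/L.
Concentrations: [A2] = 2 − 2X; [A1] = 4.18 − 4X; [B1] = 2X.
Kc = [B1] / ([A2] [A1]^2).
Equating to 16.2 (mol/L)^-2: the physical root is X = 0.878.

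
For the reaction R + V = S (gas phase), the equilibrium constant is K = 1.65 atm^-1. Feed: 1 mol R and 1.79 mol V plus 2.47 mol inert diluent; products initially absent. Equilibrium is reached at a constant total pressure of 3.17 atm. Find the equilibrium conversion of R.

Take 1 mol R as basis and let X be its fractional conversion, so ξ = X.
At extent ξ: n_R = 1 − X; n_V = 1.79 − X; n_S = X; n_I = 2.47 (inert).
Summing: n_T = 5.26 − X.
Mole fractions y_i = n_i/n_T; K = p_S / (p_R p_V) with p_i = y_i·P.
This yields a degree-2 equation in X; solving on (0,1), X = 0.576.

X = 0.576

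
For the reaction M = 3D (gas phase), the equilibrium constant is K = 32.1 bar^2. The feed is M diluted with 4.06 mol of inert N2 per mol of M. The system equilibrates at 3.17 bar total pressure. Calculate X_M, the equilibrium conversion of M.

Let X = conversion of M (basis 1 mol M); extent of reaction ξ = X.
Species balance: n_M = 1 − X; n_D = 3X; n_I = 4.06 (inert).
Total moles n_T = 5.06 + 2X.
y_i = n_i/n_T, p_i = y_i·P. K = p_D^3 / (p_M).
This yields a degree-3 equation in X; solving on (0,1), X = 0.877.

X = 0.877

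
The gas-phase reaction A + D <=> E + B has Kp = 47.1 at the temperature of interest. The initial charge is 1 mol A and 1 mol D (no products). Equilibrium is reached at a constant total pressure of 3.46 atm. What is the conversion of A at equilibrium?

X = 0.873

Basis: 1 mol A initially; let X = conversion of A. Extent ξ = X.
At extent ξ: n_A = 1 − X; n_D = 1 − X; n_E = X; n_B = X.
Total moles n_T = 2 (Δν = 0, constant).
With p_i = (n_i/n_T)P, Kp = p_E p_B / (p_A p_D).
Equating to 47.1 and solving on 0 < X < 1: X = 0.873.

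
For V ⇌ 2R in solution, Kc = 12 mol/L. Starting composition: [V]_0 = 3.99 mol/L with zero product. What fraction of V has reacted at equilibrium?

X = 0.569

Let X = conversion of V; extent ξ = 3.99·X mol/L.
Concentrations: [V] = 3.99 − 3.99X; [R] = 7.98X.
Kc = [R]^2 / ([V]).
Equating to 12 mol/L: the physical root is X = 0.569.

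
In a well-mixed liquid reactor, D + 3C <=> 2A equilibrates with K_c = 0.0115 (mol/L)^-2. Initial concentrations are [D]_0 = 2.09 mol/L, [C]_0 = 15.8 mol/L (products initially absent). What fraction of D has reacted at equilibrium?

Let X = conversion of D; extent ξ = 2.09·X mol/L.
Concentrations: [D] = 2.09 − 2.09X; [C] = 15.8 − 6.27X; [A] = 4.18X.
K_c = [A]^2 / ([D] [C]^3).
Solving K_c = 0.0115 for X ∈ (0,1): X = 0.728.

X = 0.728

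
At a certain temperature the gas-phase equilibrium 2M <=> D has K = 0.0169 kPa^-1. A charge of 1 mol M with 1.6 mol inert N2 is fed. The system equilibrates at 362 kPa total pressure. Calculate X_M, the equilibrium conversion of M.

Let X = conversion of M (basis 1 mol M); extent of reaction ξ = 0.5X.
Moles: n_M = 1 − X; n_D = 0.5X; n_I = 1.6 (inert).
Summing: n_T = 2.6 − 0.5X.
With p_i = (n_i/n_T)P, K = p_D / (p_M^2).
Setting this equal to 0.0169 kPa^-1 and taking the physical root (0 < X < 1) gives X = 0.652.

X = 0.652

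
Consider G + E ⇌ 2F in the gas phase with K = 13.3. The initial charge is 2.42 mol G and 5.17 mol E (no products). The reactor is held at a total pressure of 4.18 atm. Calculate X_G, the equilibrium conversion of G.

Basis: 2.42 mol G initially; let X = conversion of G. Extent ξ = 2.42X.
Moles: n_G = 2.42 − 2.42X; n_E = 5.17 − 2.42X; n_F = 4.84X.
n_T stays at 7.59 (no change in mole number).
Mole fractions y_i = n_i/n_T; K = p_F^2 / (p_G p_E) with p_i = y_i·P.
This yields a degree-2 equation in X; solving on (0,1), X = 0.838.

X = 0.838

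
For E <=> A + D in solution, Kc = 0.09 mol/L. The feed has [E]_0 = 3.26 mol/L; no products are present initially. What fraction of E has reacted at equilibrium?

X = 0.153

Let X = conversion of E; extent ξ = 3.26·X mol/L.
Concentrations: [E] = 3.26 − 3.26X; [A] = 3.26X; [D] = 3.26X.
Kc = [A] [D] / ([E]).
Solving Kc = 0.09 for X ∈ (0,1): X = 0.153.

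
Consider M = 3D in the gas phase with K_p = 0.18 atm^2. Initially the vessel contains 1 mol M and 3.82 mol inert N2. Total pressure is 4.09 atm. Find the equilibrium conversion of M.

Basis: 1 mol M initially; let X = conversion of M. Extent ξ = X.
Moles: n_M = 1 − X; n_D = 3X; n_I = 3.82 (inert).
Total moles n_T = 4.82 + 2X.
Mole fractions y_i = n_i/n_T; K_p = p_D^3 / (p_M) with p_i = y_i·P.
This yields a degree-3 equation in X; solving on (0,1), X = 0.205.

X = 0.205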